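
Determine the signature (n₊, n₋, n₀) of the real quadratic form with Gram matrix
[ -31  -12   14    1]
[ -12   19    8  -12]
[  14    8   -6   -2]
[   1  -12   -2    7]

Answer: (2, 2, 0)

Derivation:
step 0: pivot -31 → sign −
step 1: pivot 733/31 → sign +
step 2: pivot 30/733 → sign +
step 3: pivot -2/5 → sign −
signature = (2, 2, 0)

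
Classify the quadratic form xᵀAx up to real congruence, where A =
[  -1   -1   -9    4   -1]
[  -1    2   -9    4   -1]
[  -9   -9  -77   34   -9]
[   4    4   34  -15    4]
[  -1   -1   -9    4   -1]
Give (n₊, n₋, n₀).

step 0: pivot -1 → sign −
step 1: pivot 3 → sign +
step 2: pivot 4 → sign +
step 3: row/col 3 already zero → sign 0
step 4: row/col 4 already zero → sign 0
signature = (2, 1, 2)

Answer: (2, 1, 2)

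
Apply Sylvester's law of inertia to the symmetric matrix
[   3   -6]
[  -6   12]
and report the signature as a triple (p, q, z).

step 0: pivot 3 → sign +
step 1: row/col 1 already zero → sign 0
signature = (1, 0, 1)

Answer: (1, 0, 1)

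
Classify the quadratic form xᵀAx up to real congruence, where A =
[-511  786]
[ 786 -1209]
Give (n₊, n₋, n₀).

step 0: pivot -511 → sign −
step 1: pivot -3/511 → sign −
signature = (0, 2, 0)

Answer: (0, 2, 0)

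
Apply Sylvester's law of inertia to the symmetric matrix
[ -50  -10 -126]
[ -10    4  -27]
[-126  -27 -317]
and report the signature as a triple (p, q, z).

step 0: pivot -50 → sign −
step 1: pivot 6 → sign +
step 2: pivot -1/50 → sign −
signature = (1, 2, 0)

Answer: (1, 2, 0)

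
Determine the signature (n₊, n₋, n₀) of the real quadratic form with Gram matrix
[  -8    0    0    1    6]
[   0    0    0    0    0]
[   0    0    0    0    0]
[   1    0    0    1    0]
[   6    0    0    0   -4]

step 0: pivot -8 → sign −
step 1: pivot 9/8 → sign +
step 2: row/col 2 already zero → sign 0
step 3: row/col 3 already zero → sign 0
step 4: row/col 4 already zero → sign 0
signature = (1, 1, 3)

Answer: (1, 1, 3)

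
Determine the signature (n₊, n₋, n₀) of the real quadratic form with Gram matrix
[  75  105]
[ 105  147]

Answer: (1, 0, 1)

Derivation:
step 0: pivot 75 → sign +
step 1: row/col 1 already zero → sign 0
signature = (1, 0, 1)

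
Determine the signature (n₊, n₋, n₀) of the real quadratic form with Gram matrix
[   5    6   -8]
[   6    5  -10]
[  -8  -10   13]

step 0: pivot 5 → sign +
step 1: pivot -11/5 → sign −
step 2: pivot 3/11 → sign +
signature = (2, 1, 0)

Answer: (2, 1, 0)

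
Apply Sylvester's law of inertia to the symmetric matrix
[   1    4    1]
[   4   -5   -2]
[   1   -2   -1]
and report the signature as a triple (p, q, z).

Answer: (1, 2, 0)

Derivation:
step 0: pivot 1 → sign +
step 1: pivot -21 → sign −
step 2: pivot -2/7 → sign −
signature = (1, 2, 0)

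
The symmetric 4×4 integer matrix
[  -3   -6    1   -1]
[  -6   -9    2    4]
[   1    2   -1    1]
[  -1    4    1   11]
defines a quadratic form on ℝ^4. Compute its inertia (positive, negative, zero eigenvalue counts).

step 0: pivot -3 → sign −
step 1: pivot 3 → sign +
step 2: pivot -2/3 → sign −
step 3: row/col 3 already zero → sign 0
signature = (1, 2, 1)

Answer: (1, 2, 1)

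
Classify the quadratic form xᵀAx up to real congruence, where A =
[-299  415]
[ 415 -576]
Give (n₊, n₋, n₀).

Answer: (1, 1, 0)

Derivation:
step 0: pivot -299 → sign −
step 1: pivot 1/299 → sign +
signature = (1, 1, 0)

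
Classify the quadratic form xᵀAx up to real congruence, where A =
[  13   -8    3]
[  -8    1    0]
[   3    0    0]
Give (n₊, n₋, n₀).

step 0: pivot 13 → sign +
step 1: pivot -51/13 → sign −
step 2: pivot 3/17 → sign +
signature = (2, 1, 0)

Answer: (2, 1, 0)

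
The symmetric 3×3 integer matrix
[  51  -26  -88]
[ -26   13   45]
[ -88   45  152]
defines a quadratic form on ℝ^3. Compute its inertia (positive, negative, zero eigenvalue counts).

step 0: pivot 51 → sign +
step 1: pivot -13/51 → sign −
step 2: pivot 3/13 → sign +
signature = (2, 1, 0)

Answer: (2, 1, 0)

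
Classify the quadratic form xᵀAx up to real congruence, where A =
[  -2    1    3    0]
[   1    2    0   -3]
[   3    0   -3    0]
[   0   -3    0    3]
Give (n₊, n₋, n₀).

step 0: pivot -2 → sign −
step 1: pivot 5/2 → sign +
step 2: pivot 3/5 → sign +
step 3: pivot -6 → sign −
signature = (2, 2, 0)

Answer: (2, 2, 0)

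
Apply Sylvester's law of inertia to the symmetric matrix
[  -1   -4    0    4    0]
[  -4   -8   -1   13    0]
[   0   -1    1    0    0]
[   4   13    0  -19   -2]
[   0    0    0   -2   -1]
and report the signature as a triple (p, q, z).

Answer: (2, 3, 0)

Derivation:
step 0: pivot -1 → sign −
step 1: pivot 8 → sign +
step 2: pivot 7/8 → sign +
step 3: pivot -30/7 → sign −
step 4: pivot -1/15 → sign −
signature = (2, 3, 0)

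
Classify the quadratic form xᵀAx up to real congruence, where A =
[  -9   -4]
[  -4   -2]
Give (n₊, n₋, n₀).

step 0: pivot -9 → sign −
step 1: pivot -2/9 → sign −
signature = (0, 2, 0)

Answer: (0, 2, 0)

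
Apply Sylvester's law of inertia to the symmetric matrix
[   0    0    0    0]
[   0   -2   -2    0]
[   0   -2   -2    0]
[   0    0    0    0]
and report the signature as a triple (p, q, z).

Answer: (0, 1, 3)

Derivation:
step 0: pivot -2 → sign −
step 1: row/col 1 already zero → sign 0
step 2: row/col 2 already zero → sign 0
step 3: row/col 3 already zero → sign 0
signature = (0, 1, 3)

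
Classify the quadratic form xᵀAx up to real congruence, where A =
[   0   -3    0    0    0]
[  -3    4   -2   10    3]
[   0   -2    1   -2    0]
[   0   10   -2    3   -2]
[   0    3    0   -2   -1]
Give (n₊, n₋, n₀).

step 0: pivot 4 → sign +
step 1: pivot -9/4 → sign −
step 2: pivot 1 → sign +
step 3: pivot -1 → sign −
step 4: pivot 3 → sign +
signature = (3, 2, 0)

Answer: (3, 2, 0)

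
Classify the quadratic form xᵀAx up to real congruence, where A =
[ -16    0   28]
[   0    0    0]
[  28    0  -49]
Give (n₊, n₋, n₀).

Answer: (0, 1, 2)

Derivation:
step 0: pivot -16 → sign −
step 1: row/col 1 already zero → sign 0
step 2: row/col 2 already zero → sign 0
signature = (0, 1, 2)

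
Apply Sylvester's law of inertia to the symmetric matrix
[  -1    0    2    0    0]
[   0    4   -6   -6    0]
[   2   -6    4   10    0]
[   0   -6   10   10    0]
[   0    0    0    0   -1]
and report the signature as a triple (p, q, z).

step 0: pivot -1 → sign −
step 1: pivot 4 → sign +
step 2: pivot -1 → sign −
step 3: pivot 2 → sign +
step 4: pivot -1 → sign −
signature = (2, 3, 0)

Answer: (2, 3, 0)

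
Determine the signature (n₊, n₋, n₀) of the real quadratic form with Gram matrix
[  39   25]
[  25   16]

Answer: (1, 1, 0)

Derivation:
step 0: pivot 39 → sign +
step 1: pivot -1/39 → sign −
signature = (1, 1, 0)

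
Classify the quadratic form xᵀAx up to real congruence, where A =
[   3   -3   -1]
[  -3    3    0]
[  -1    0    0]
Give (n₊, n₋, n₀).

Answer: (2, 1, 0)

Derivation:
step 0: pivot 3 → sign +
step 1: pivot -1/3 → sign −
step 2: pivot 3 → sign +
signature = (2, 1, 0)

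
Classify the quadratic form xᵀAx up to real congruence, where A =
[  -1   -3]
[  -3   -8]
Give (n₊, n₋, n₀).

step 0: pivot -1 → sign −
step 1: pivot 1 → sign +
signature = (1, 1, 0)

Answer: (1, 1, 0)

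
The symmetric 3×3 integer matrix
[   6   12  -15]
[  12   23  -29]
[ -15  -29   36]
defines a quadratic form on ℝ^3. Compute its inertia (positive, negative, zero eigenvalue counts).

Answer: (1, 2, 0)

Derivation:
step 0: pivot 6 → sign +
step 1: pivot -1 → sign −
step 2: pivot -1/2 → sign −
signature = (1, 2, 0)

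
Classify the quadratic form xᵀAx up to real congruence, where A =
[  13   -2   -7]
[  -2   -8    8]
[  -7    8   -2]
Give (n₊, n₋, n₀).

step 0: pivot 13 → sign +
step 1: pivot -108/13 → sign −
step 2: row/col 2 already zero → sign 0
signature = (1, 1, 1)

Answer: (1, 1, 1)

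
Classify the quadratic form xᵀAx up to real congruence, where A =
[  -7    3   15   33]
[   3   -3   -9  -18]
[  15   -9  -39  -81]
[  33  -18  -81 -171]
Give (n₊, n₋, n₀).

Answer: (0, 3, 1)

Derivation:
step 0: pivot -7 → sign −
step 1: pivot -12/7 → sign −
step 2: pivot -3 → sign −
step 3: row/col 3 already zero → sign 0
signature = (0, 3, 1)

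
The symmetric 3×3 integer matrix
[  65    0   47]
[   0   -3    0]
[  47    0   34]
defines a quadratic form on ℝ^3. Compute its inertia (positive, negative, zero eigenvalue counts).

Answer: (2, 1, 0)

Derivation:
step 0: pivot 65 → sign +
step 1: pivot -3 → sign −
step 2: pivot 1/65 → sign +
signature = (2, 1, 0)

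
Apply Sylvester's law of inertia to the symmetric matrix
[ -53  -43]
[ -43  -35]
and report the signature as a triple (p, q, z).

step 0: pivot -53 → sign −
step 1: pivot -6/53 → sign −
signature = (0, 2, 0)

Answer: (0, 2, 0)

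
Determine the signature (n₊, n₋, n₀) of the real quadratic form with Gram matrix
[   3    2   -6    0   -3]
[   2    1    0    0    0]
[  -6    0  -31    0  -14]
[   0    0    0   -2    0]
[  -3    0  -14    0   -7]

step 0: pivot 3 → sign +
step 1: pivot -1/3 → sign −
step 2: pivot 5 → sign +
step 3: pivot -2 → sign −
step 4: pivot -6/5 → sign −
signature = (2, 3, 0)

Answer: (2, 3, 0)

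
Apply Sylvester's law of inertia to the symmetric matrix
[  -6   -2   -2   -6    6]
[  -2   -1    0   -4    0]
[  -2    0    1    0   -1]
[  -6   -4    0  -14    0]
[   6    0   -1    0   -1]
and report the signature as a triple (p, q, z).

Answer: (2, 2, 1)

Derivation:
step 0: pivot -6 → sign −
step 1: pivot -1/3 → sign −
step 2: pivot 3 → sign +
step 3: pivot 8/3 → sign +
step 4: row/col 4 already zero → sign 0
signature = (2, 2, 1)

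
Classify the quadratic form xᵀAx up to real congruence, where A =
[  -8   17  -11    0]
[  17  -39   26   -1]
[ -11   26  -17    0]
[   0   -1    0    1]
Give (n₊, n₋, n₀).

step 0: pivot -8 → sign −
step 1: pivot -23/8 → sign −
step 2: pivot 12/23 → sign +
step 3: pivot -1/4 → sign −
signature = (1, 3, 0)

Answer: (1, 3, 0)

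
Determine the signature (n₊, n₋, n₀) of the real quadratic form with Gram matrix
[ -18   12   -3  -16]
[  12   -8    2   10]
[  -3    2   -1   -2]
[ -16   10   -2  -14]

step 0: pivot -18 → sign −
step 1: pivot -1/2 → sign −
step 2: pivot 10/9 → sign +
step 3: pivot -2/5 → sign −
signature = (1, 3, 0)

Answer: (1, 3, 0)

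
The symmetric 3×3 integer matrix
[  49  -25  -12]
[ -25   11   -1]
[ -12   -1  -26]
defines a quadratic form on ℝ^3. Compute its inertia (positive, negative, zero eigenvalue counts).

step 0: pivot 49 → sign +
step 1: pivot -86/49 → sign −
step 2: pivot -3/86 → sign −
signature = (1, 2, 0)

Answer: (1, 2, 0)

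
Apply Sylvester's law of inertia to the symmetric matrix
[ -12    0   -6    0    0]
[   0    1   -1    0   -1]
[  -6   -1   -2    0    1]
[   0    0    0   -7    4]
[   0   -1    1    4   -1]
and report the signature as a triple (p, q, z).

step 0: pivot -12 → sign −
step 1: pivot 1 → sign +
step 2: pivot -7 → sign −
step 3: pivot 2/7 → sign +
step 4: row/col 4 already zero → sign 0
signature = (2, 2, 1)

Answer: (2, 2, 1)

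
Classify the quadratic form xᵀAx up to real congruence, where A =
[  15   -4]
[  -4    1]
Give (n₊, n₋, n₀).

Answer: (1, 1, 0)

Derivation:
step 0: pivot 15 → sign +
step 1: pivot -1/15 → sign −
signature = (1, 1, 0)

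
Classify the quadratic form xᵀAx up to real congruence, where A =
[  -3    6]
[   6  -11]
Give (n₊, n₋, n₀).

Answer: (1, 1, 0)

Derivation:
step 0: pivot -3 → sign −
step 1: pivot 1 → sign +
signature = (1, 1, 0)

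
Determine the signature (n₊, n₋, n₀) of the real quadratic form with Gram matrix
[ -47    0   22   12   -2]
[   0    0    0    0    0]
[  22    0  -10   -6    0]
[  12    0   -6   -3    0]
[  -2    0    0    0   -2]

Answer: (2, 2, 1)

Derivation:
step 0: pivot -47 → sign −
step 1: pivot 14/47 → sign +
step 2: pivot -3/7 → sign −
step 3: pivot 2 → sign +
step 4: row/col 4 already zero → sign 0
signature = (2, 2, 1)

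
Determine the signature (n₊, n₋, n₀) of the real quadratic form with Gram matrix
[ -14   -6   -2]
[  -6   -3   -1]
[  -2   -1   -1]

Answer: (0, 3, 0)

Derivation:
step 0: pivot -14 → sign −
step 1: pivot -3/7 → sign −
step 2: pivot -2/3 → sign −
signature = (0, 3, 0)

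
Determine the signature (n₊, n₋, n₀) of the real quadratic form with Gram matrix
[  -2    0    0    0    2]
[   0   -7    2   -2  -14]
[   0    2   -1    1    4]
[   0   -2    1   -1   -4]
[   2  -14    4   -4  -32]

Answer: (0, 4, 1)

Derivation:
step 0: pivot -2 → sign −
step 1: pivot -7 → sign −
step 2: pivot -3/7 → sign −
step 3: pivot -2 → sign −
step 4: row/col 4 already zero → sign 0
signature = (0, 4, 1)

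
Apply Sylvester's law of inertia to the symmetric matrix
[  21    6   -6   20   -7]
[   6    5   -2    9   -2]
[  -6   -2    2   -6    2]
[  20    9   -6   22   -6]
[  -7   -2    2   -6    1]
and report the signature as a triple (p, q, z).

step 0: pivot 21 → sign +
step 1: pivot 23/7 → sign +
step 2: pivot 6/23 → sign +
step 3: pivot -1/3 → sign −
step 4: row/col 4 already zero → sign 0
signature = (3, 1, 1)

Answer: (3, 1, 1)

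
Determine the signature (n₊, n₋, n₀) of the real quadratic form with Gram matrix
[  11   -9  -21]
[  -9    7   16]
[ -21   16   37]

step 0: pivot 11 → sign +
step 1: pivot -4/11 → sign −
step 2: pivot 3/4 → sign +
signature = (2, 1, 0)

Answer: (2, 1, 0)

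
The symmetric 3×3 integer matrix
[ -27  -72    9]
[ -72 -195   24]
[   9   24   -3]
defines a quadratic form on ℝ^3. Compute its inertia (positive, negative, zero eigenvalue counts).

Answer: (0, 2, 1)

Derivation:
step 0: pivot -27 → sign −
step 1: pivot -3 → sign −
step 2: row/col 2 already zero → sign 0
signature = (0, 2, 1)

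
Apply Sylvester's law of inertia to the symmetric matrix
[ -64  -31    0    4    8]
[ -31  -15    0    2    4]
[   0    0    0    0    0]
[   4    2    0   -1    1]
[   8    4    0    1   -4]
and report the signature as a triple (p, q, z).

step 0: pivot -64 → sign −
step 1: pivot 1/64 → sign +
step 2: pivot -1 → sign −
step 3: pivot -3 → sign −
step 4: row/col 4 already zero → sign 0
signature = (1, 3, 1)

Answer: (1, 3, 1)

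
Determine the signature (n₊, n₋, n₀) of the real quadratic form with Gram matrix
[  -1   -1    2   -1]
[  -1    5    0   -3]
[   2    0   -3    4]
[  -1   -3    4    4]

Answer: (2, 2, 0)

Derivation:
step 0: pivot -1 → sign −
step 1: pivot 6 → sign +
step 2: pivot 1/3 → sign +
step 3: pivot -1 → sign −
signature = (2, 2, 0)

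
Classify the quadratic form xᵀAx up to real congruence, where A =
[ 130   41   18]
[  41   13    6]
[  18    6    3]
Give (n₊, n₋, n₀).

step 0: pivot 130 → sign +
step 1: pivot 9/130 → sign +
step 2: pivot -1 → sign −
signature = (2, 1, 0)

Answer: (2, 1, 0)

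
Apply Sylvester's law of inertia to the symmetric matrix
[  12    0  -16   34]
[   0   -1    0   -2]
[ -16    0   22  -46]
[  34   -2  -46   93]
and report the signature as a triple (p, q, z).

Answer: (2, 1, 1)

Derivation:
step 0: pivot 12 → sign +
step 1: pivot -1 → sign −
step 2: pivot 2/3 → sign +
step 3: row/col 3 already zero → sign 0
signature = (2, 1, 1)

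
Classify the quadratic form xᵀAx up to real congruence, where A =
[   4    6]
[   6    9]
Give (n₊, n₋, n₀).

Answer: (1, 0, 1)

Derivation:
step 0: pivot 4 → sign +
step 1: row/col 1 already zero → sign 0
signature = (1, 0, 1)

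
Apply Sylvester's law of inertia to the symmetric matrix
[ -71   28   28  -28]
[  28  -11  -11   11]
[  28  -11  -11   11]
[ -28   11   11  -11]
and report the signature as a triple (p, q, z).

step 0: pivot -71 → sign −
step 1: pivot 3/71 → sign +
step 2: row/col 2 already zero → sign 0
step 3: row/col 3 already zero → sign 0
signature = (1, 1, 2)

Answer: (1, 1, 2)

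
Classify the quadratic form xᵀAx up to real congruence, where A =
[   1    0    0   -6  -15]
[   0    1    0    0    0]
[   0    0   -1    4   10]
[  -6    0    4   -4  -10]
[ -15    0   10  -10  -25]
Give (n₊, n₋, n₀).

step 0: pivot 1 → sign +
step 1: pivot 1 → sign +
step 2: pivot -1 → sign −
step 3: pivot -24 → sign −
step 4: row/col 4 already zero → sign 0
signature = (2, 2, 1)

Answer: (2, 2, 1)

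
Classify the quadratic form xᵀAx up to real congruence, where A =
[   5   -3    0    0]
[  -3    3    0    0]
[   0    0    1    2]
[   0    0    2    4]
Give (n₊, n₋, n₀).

step 0: pivot 5 → sign +
step 1: pivot 6/5 → sign +
step 2: pivot 1 → sign +
step 3: row/col 3 already zero → sign 0
signature = (3, 0, 1)

Answer: (3, 0, 1)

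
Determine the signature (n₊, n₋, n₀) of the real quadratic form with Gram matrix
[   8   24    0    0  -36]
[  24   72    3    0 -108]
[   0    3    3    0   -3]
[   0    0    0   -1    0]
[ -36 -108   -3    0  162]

Answer: (2, 2, 1)

Derivation:
step 0: pivot 8 → sign +
step 1: pivot 3 → sign +
step 2: pivot -3 → sign −
step 3: pivot -1 → sign −
step 4: row/col 4 already zero → sign 0
signature = (2, 2, 1)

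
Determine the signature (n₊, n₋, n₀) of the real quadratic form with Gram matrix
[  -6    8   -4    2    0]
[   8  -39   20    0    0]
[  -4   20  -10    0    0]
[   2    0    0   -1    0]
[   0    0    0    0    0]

Answer: (1, 3, 1)

Derivation:
step 0: pivot -6 → sign −
step 1: pivot -85/3 → sign −
step 2: pivot 22/85 → sign +
step 3: pivot -1/11 → sign −
step 4: row/col 4 already zero → sign 0
signature = (1, 3, 1)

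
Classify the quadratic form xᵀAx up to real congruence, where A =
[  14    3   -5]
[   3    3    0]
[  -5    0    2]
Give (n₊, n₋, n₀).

step 0: pivot 14 → sign +
step 1: pivot 33/14 → sign +
step 2: pivot -3/11 → sign −
signature = (2, 1, 0)

Answer: (2, 1, 0)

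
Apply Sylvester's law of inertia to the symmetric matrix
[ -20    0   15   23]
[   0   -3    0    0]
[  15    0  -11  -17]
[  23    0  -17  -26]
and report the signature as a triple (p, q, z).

Answer: (2, 2, 0)

Derivation:
step 0: pivot -20 → sign −
step 1: pivot -3 → sign −
step 2: pivot 1/4 → sign +
step 3: pivot 1/5 → sign +
signature = (2, 2, 0)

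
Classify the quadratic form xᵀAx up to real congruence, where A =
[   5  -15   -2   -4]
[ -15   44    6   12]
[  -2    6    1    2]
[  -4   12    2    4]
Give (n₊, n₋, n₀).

step 0: pivot 5 → sign +
step 1: pivot -1 → sign −
step 2: pivot 1/5 → sign +
step 3: row/col 3 already zero → sign 0
signature = (2, 1, 1)

Answer: (2, 1, 1)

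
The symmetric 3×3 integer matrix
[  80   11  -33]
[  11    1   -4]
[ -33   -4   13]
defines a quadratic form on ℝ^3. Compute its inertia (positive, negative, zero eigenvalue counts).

step 0: pivot 80 → sign +
step 1: pivot -41/80 → sign −
step 2: pivot -2/41 → sign −
signature = (1, 2, 0)

Answer: (1, 2, 0)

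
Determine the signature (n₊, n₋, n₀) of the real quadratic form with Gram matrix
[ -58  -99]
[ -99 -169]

Answer: (0, 2, 0)

Derivation:
step 0: pivot -58 → sign −
step 1: pivot -1/58 → sign −
signature = (0, 2, 0)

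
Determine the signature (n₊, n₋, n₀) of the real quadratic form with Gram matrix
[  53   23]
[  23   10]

step 0: pivot 53 → sign +
step 1: pivot 1/53 → sign +
signature = (2, 0, 0)

Answer: (2, 0, 0)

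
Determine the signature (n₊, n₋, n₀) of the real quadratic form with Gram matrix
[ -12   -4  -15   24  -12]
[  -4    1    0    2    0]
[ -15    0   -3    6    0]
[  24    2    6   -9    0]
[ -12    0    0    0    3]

Answer: (3, 2, 0)

Derivation:
step 0: pivot -12 → sign −
step 1: pivot 7/3 → sign +
step 2: pivot 141/28 → sign +
step 3: pivot -51/47 → sign −
step 4: pivot 3/17 → sign +
signature = (3, 2, 0)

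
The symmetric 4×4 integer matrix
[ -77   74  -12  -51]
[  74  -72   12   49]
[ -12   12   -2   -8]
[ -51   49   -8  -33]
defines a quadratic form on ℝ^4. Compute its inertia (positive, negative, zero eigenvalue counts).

step 0: pivot -77 → sign −
step 1: pivot -68/77 → sign −
step 2: pivot 2/17 → sign +
step 3: pivot 3/4 → sign +
signature = (2, 2, 0)

Answer: (2, 2, 0)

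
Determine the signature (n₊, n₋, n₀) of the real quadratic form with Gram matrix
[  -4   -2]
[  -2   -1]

step 0: pivot -4 → sign −
step 1: row/col 1 already zero → sign 0
signature = (0, 1, 1)

Answer: (0, 1, 1)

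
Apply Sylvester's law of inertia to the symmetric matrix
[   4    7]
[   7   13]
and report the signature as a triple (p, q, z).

Answer: (2, 0, 0)

Derivation:
step 0: pivot 4 → sign +
step 1: pivot 3/4 → sign +
signature = (2, 0, 0)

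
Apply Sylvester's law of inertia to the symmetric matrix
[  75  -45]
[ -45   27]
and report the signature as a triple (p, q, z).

Answer: (1, 0, 1)

Derivation:
step 0: pivot 75 → sign +
step 1: row/col 1 already zero → sign 0
signature = (1, 0, 1)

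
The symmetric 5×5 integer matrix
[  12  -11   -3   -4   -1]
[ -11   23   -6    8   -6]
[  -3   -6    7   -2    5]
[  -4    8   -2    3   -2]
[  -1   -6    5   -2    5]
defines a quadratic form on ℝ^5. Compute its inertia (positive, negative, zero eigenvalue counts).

Answer: (5, 0, 0)

Derivation:
step 0: pivot 12 → sign +
step 1: pivot 155/12 → sign +
step 2: pivot 10/31 → sign +
step 3: pivot 1/5 → sign +
step 4: pivot 6/5 → sign +
signature = (5, 0, 0)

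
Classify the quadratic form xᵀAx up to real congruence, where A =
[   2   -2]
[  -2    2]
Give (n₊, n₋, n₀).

Answer: (1, 0, 1)

Derivation:
step 0: pivot 2 → sign +
step 1: row/col 1 already zero → sign 0
signature = (1, 0, 1)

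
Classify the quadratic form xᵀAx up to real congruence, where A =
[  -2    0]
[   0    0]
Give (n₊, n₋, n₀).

step 0: pivot -2 → sign −
step 1: row/col 1 already zero → sign 0
signature = (0, 1, 1)

Answer: (0, 1, 1)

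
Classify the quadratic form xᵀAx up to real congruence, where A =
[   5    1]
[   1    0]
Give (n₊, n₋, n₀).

Answer: (1, 1, 0)

Derivation:
step 0: pivot 5 → sign +
step 1: pivot -1/5 → sign −
signature = (1, 1, 0)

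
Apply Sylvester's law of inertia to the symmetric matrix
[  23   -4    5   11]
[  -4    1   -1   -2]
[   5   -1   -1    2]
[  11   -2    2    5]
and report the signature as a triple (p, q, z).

step 0: pivot 23 → sign +
step 1: pivot 7/23 → sign +
step 2: pivot -15/7 → sign −
step 3: pivot -1/5 → sign −
signature = (2, 2, 0)

Answer: (2, 2, 0)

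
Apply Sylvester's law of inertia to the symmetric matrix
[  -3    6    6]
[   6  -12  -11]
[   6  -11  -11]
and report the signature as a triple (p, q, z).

Answer: (1, 2, 0)

Derivation:
step 0: pivot -3 → sign −
step 1: pivot 1 → sign +
step 2: pivot -1 → sign −
signature = (1, 2, 0)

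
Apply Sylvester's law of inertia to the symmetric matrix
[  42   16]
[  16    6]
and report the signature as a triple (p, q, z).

step 0: pivot 42 → sign +
step 1: pivot -2/21 → sign −
signature = (1, 1, 0)

Answer: (1, 1, 0)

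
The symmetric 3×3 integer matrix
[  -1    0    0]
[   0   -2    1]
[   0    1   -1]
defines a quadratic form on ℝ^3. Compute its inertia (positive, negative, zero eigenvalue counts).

Answer: (0, 3, 0)

Derivation:
step 0: pivot -1 → sign −
step 1: pivot -2 → sign −
step 2: pivot -1/2 → sign −
signature = (0, 3, 0)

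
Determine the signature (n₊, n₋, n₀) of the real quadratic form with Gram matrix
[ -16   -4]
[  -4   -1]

Answer: (0, 1, 1)

Derivation:
step 0: pivot -16 → sign −
step 1: row/col 1 already zero → sign 0
signature = (0, 1, 1)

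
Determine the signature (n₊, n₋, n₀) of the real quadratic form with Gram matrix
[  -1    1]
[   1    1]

Answer: (1, 1, 0)

Derivation:
step 0: pivot -1 → sign −
step 1: pivot 2 → sign +
signature = (1, 1, 0)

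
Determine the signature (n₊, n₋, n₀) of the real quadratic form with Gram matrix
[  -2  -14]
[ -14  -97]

Answer: (1, 1, 0)

Derivation:
step 0: pivot -2 → sign −
step 1: pivot 1 → sign +
signature = (1, 1, 0)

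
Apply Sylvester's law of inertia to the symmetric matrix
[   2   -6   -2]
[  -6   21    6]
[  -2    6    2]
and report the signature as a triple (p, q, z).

step 0: pivot 2 → sign +
step 1: pivot 3 → sign +
step 2: row/col 2 already zero → sign 0
signature = (2, 0, 1)

Answer: (2, 0, 1)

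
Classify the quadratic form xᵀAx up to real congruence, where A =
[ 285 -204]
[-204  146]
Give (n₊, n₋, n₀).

Answer: (1, 1, 0)

Derivation:
step 0: pivot 285 → sign +
step 1: pivot -2/95 → sign −
signature = (1, 1, 0)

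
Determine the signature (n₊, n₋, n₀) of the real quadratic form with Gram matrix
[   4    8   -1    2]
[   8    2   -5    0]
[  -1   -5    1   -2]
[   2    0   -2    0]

Answer: (2, 2, 0)

Derivation:
step 0: pivot 4 → sign +
step 1: pivot -14 → sign −
step 2: pivot 39/28 → sign +
step 3: pivot -2/13 → sign −
signature = (2, 2, 0)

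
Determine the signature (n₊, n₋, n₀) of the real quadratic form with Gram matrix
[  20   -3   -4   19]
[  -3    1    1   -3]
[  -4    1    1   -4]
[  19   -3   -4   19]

Answer: (3, 1, 0)

Derivation:
step 0: pivot 20 → sign +
step 1: pivot 11/20 → sign +
step 2: pivot -1/11 → sign −
step 3: pivot 1 → sign +
signature = (3, 1, 0)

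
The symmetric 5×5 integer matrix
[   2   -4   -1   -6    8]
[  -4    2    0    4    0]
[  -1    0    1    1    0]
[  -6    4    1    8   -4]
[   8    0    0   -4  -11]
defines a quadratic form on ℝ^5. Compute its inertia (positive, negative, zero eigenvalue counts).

Answer: (3, 2, 0)

Derivation:
step 0: pivot 2 → sign +
step 1: pivot -6 → sign −
step 2: pivot 7/6 → sign +
step 3: pivot 2/7 → sign +
step 4: pivot -3 → sign −
signature = (3, 2, 0)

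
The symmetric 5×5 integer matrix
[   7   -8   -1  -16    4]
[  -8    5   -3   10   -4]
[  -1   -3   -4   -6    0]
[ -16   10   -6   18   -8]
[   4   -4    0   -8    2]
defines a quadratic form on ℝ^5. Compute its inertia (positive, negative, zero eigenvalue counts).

step 0: pivot 7 → sign +
step 1: pivot -29/7 → sign −
step 2: pivot -2 → sign −
step 3: pivot -6/29 → sign −
step 4: row/col 4 already zero → sign 0
signature = (1, 3, 1)

Answer: (1, 3, 1)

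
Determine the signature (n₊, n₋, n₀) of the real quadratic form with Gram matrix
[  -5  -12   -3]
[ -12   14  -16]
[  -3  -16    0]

step 0: pivot -5 → sign −
step 1: pivot 214/5 → sign +
step 2: pivot -1/107 → sign −
signature = (1, 2, 0)

Answer: (1, 2, 0)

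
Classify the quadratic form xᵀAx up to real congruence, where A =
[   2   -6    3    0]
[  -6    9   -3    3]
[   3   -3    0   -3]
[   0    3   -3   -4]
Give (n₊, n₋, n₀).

step 0: pivot 2 → sign +
step 1: pivot -9 → sign −
step 2: pivot -1/2 → sign −
step 3: pivot -1 → sign −
signature = (1, 3, 0)

Answer: (1, 3, 0)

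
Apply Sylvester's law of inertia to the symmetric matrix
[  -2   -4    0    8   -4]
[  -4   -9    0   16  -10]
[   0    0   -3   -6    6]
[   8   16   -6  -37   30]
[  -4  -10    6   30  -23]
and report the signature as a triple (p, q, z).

step 0: pivot -2 → sign −
step 1: pivot -1 → sign −
step 2: pivot -3 → sign −
step 3: pivot 7 → sign +
step 4: pivot 3/7 → sign +
signature = (2, 3, 0)

Answer: (2, 3, 0)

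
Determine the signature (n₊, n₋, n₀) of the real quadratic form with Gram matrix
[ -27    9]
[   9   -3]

step 0: pivot -27 → sign −
step 1: row/col 1 already zero → sign 0
signature = (0, 1, 1)

Answer: (0, 1, 1)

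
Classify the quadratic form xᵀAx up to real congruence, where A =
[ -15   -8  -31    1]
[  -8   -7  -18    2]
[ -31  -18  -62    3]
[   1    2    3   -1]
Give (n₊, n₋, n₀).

Answer: (1, 3, 0)

Derivation:
step 0: pivot -15 → sign −
step 1: pivot -41/15 → sign −
step 2: pivot 117/41 → sign +
step 3: pivot -2/13 → sign −
signature = (1, 3, 0)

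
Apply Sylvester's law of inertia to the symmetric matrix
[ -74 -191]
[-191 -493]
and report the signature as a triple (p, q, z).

Answer: (0, 2, 0)

Derivation:
step 0: pivot -74 → sign −
step 1: pivot -1/74 → sign −
signature = (0, 2, 0)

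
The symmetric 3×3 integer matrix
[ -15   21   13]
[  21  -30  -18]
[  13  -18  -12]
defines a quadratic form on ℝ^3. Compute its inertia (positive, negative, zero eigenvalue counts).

step 0: pivot -15 → sign −
step 1: pivot -3/5 → sign −
step 2: pivot -2/3 → sign −
signature = (0, 3, 0)

Answer: (0, 3, 0)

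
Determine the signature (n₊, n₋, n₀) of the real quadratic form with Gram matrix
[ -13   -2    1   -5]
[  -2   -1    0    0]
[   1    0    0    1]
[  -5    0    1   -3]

Answer: (1, 3, 0)

Derivation:
step 0: pivot -13 → sign −
step 1: pivot -9/13 → sign −
step 2: pivot 1/9 → sign +
step 3: pivot -2 → sign −
signature = (1, 3, 0)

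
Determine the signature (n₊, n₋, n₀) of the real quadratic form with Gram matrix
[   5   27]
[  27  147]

step 0: pivot 5 → sign +
step 1: pivot 6/5 → sign +
signature = (2, 0, 0)

Answer: (2, 0, 0)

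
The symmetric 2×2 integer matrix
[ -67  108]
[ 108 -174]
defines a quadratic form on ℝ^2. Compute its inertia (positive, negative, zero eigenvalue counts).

Answer: (1, 1, 0)

Derivation:
step 0: pivot -67 → sign −
step 1: pivot 6/67 → sign +
signature = (1, 1, 0)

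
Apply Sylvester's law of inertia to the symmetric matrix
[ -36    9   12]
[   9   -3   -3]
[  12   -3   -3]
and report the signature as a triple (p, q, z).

step 0: pivot -36 → sign −
step 1: pivot -3/4 → sign −
step 2: pivot 1 → sign +
signature = (1, 2, 0)

Answer: (1, 2, 0)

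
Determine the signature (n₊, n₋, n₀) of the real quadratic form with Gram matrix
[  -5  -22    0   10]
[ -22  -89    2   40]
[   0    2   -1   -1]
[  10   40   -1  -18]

step 0: pivot -5 → sign −
step 1: pivot 39/5 → sign +
step 2: pivot -59/39 → sign −
step 3: pivot -3/59 → sign −
signature = (1, 3, 0)

Answer: (1, 3, 0)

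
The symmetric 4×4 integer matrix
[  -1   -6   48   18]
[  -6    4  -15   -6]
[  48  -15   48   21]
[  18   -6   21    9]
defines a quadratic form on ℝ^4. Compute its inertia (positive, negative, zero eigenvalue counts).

Answer: (2, 2, 0)

Derivation:
step 0: pivot -1 → sign −
step 1: pivot 40 → sign +
step 2: pivot 2271/40 → sign +
step 3: pivot -3/757 → sign −
signature = (2, 2, 0)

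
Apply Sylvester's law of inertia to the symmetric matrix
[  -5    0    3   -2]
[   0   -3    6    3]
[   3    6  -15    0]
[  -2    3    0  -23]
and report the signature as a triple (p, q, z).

Answer: (0, 3, 1)

Derivation:
step 0: pivot -5 → sign −
step 1: pivot -3 → sign −
step 2: pivot -6/5 → sign −
step 3: row/col 3 already zero → sign 0
signature = (0, 3, 1)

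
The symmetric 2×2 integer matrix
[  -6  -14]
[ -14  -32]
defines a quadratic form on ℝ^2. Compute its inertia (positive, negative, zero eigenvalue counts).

step 0: pivot -6 → sign −
step 1: pivot 2/3 → sign +
signature = (1, 1, 0)

Answer: (1, 1, 0)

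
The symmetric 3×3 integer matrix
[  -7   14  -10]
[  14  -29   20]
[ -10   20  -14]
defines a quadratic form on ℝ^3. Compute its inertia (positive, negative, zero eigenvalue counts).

Answer: (1, 2, 0)

Derivation:
step 0: pivot -7 → sign −
step 1: pivot -1 → sign −
step 2: pivot 2/7 → sign +
signature = (1, 2, 0)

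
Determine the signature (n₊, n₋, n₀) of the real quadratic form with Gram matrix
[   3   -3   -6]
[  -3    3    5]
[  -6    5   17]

Answer: (2, 1, 0)

Derivation:
step 0: pivot 3 → sign +
step 1: pivot 5 → sign +
step 2: pivot -1/5 → sign −
signature = (2, 1, 0)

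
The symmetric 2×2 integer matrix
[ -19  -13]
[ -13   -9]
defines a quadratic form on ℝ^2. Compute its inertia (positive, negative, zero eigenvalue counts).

Answer: (0, 2, 0)

Derivation:
step 0: pivot -19 → sign −
step 1: pivot -2/19 → sign −
signature = (0, 2, 0)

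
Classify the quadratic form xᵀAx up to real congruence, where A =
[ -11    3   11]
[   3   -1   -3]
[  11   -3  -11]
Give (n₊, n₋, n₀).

Answer: (0, 2, 1)

Derivation:
step 0: pivot -11 → sign −
step 1: pivot -2/11 → sign −
step 2: row/col 2 already zero → sign 0
signature = (0, 2, 1)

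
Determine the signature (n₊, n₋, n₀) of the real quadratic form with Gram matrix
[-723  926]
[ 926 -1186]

step 0: pivot -723 → sign −
step 1: pivot -2/723 → sign −
signature = (0, 2, 0)

Answer: (0, 2, 0)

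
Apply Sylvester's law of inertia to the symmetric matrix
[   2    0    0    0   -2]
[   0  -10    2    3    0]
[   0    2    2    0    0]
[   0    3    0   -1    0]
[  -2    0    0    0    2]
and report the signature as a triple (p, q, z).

step 0: pivot 2 → sign +
step 1: pivot -10 → sign −
step 2: pivot 12/5 → sign +
step 3: pivot -1/4 → sign −
step 4: row/col 4 already zero → sign 0
signature = (2, 2, 1)

Answer: (2, 2, 1)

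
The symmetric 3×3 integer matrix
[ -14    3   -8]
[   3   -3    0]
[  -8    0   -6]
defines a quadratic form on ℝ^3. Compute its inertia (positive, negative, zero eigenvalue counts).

step 0: pivot -14 → sign −
step 1: pivot -33/14 → sign −
step 2: pivot -2/11 → sign −
signature = (0, 3, 0)

Answer: (0, 3, 0)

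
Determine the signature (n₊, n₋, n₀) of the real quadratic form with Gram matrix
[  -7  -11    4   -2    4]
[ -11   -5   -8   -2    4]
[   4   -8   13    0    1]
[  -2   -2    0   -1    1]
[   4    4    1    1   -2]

Answer: (2, 3, 0)

Derivation:
step 0: pivot -7 → sign −
step 1: pivot 86/7 → sign +
step 2: pivot -57/43 → sign −
step 3: pivot -29/57 → sign −
step 4: pivot 6/29 → sign +
signature = (2, 3, 0)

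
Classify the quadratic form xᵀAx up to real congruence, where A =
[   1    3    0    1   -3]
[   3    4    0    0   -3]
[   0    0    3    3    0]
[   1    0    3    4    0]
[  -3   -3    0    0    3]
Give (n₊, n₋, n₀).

step 0: pivot 1 → sign +
step 1: pivot -5 → sign −
step 2: pivot 3 → sign +
step 3: pivot 9/5 → sign +
step 4: pivot 1 → sign +
signature = (4, 1, 0)

Answer: (4, 1, 0)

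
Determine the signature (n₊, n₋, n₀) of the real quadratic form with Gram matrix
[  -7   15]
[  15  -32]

step 0: pivot -7 → sign −
step 1: pivot 1/7 → sign +
signature = (1, 1, 0)

Answer: (1, 1, 0)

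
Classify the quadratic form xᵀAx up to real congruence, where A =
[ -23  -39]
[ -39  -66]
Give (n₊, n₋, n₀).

Answer: (1, 1, 0)

Derivation:
step 0: pivot -23 → sign −
step 1: pivot 3/23 → sign +
signature = (1, 1, 0)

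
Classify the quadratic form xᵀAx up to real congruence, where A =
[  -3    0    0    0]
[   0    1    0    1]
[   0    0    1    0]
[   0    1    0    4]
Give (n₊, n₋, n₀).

step 0: pivot -3 → sign −
step 1: pivot 1 → sign +
step 2: pivot 1 → sign +
step 3: pivot 3 → sign +
signature = (3, 1, 0)

Answer: (3, 1, 0)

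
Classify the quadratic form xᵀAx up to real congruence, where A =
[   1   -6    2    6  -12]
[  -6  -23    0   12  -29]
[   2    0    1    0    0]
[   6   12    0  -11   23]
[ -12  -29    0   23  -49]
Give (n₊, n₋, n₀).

Answer: (3, 2, 0)

Derivation:
step 0: pivot 1 → sign +
step 1: pivot -59 → sign −
step 2: pivot -33/59 → sign −
step 3: pivot 1 → sign +
step 4: pivot 3/11 → sign +
signature = (3, 2, 0)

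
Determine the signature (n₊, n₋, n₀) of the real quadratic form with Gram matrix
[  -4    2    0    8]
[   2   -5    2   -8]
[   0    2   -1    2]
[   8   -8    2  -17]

Answer: (1, 2, 1)

Derivation:
step 0: pivot -4 → sign −
step 1: pivot -4 → sign −
step 2: pivot 3 → sign +
step 3: row/col 3 already zero → sign 0
signature = (1, 2, 1)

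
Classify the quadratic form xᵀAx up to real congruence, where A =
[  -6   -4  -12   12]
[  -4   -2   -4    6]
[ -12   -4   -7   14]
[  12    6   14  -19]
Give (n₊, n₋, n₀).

step 0: pivot -6 → sign −
step 1: pivot 2/3 → sign +
step 2: pivot -7 → sign −
step 3: pivot -3/7 → sign −
signature = (1, 3, 0)

Answer: (1, 3, 0)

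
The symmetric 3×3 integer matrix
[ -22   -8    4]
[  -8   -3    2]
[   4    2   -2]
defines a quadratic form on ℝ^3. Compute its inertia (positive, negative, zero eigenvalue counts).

step 0: pivot -22 → sign −
step 1: pivot -1/11 → sign −
step 2: pivot 2 → sign +
signature = (1, 2, 0)

Answer: (1, 2, 0)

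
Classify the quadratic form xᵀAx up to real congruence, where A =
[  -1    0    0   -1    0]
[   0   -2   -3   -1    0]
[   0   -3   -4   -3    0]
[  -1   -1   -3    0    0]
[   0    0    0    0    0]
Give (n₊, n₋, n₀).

step 0: pivot -1 → sign −
step 1: pivot -2 → sign −
step 2: pivot 1/2 → sign +
step 3: pivot -3 → sign −
step 4: row/col 4 already zero → sign 0
signature = (1, 3, 1)

Answer: (1, 3, 1)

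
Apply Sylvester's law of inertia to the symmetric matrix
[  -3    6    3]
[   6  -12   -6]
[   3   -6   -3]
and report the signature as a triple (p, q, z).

Answer: (0, 1, 2)

Derivation:
step 0: pivot -3 → sign −
step 1: row/col 1 already zero → sign 0
step 2: row/col 2 already zero → sign 0
signature = (0, 1, 2)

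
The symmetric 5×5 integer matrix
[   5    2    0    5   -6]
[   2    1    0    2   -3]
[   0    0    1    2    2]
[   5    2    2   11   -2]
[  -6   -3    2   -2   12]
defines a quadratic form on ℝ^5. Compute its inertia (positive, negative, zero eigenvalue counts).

Answer: (4, 1, 0)

Derivation:
step 0: pivot 5 → sign +
step 1: pivot 1/5 → sign +
step 2: pivot 1 → sign +
step 3: pivot 2 → sign +
step 4: pivot -1 → sign −
signature = (4, 1, 0)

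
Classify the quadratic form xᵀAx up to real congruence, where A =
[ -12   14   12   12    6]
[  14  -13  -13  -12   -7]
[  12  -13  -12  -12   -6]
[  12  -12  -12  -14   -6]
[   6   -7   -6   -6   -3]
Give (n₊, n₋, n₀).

step 0: pivot -12 → sign −
step 1: pivot 10/3 → sign +
step 2: pivot -3/10 → sign −
step 3: pivot -2 → sign −
step 4: row/col 4 already zero → sign 0
signature = (1, 3, 1)

Answer: (1, 3, 1)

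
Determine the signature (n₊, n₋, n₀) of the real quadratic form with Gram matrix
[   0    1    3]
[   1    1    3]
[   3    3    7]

step 0: pivot 1 → sign +
step 1: pivot -1 → sign −
step 2: pivot -2 → sign −
signature = (1, 2, 0)

Answer: (1, 2, 0)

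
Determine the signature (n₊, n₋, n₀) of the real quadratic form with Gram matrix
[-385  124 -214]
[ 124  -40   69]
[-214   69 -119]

step 0: pivot -385 → sign −
step 1: pivot -24/385 → sign −
step 2: pivot 1/24 → sign +
signature = (1, 2, 0)

Answer: (1, 2, 0)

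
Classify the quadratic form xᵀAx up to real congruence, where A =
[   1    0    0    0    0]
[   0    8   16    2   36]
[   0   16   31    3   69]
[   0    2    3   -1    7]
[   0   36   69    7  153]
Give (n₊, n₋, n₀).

step 0: pivot 1 → sign +
step 1: pivot 8 → sign +
step 2: pivot -1 → sign −
step 3: pivot -1/2 → sign −
step 4: pivot 2 → sign +
signature = (3, 2, 0)

Answer: (3, 2, 0)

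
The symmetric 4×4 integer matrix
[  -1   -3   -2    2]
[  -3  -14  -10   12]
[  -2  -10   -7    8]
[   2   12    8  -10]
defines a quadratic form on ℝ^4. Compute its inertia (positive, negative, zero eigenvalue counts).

step 0: pivot -1 → sign −
step 1: pivot -5 → sign −
step 2: pivot 1/5 → sign +
step 3: pivot -2 → sign −
signature = (1, 3, 0)

Answer: (1, 3, 0)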